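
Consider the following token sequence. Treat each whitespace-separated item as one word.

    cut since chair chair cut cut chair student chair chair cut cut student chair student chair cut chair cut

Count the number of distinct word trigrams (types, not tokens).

14

19 tokens → 17 trigram windows in total.
Repeated trigrams (each contributes count−1 duplicates):
  chair chair cut: 2
  chair cut cut: 2
  chair student chair: 2
3 duplicate windows → 17 − 3 = 14 distinct.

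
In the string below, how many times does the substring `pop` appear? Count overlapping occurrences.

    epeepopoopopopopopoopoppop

7

Sliding a length-3 window over the 26 characters (24 positions):
  position 5–7: pop
  position 10–12: pop
  position 12–14: pop
  position 14–16: pop
  position 16–18: pop
  position 21–23: pop
  position 24–26: pop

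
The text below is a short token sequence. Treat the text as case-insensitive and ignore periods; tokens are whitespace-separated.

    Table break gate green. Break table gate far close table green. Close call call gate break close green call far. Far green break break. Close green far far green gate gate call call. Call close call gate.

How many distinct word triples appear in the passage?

33

37 tokens → 35 trigram windows in total.
Repeated trigrams (each contributes count−1 duplicates):
  break close green: 2
  far far green: 2
2 duplicate windows → 35 − 2 = 33 distinct.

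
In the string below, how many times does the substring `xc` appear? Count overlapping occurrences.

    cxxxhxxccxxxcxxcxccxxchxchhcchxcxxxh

Sliding a length-2 window over the 36 characters (35 positions):
  position 7–8: xc
  position 12–13: xc
  position 15–16: xc
  position 17–18: xc
  position 21–22: xc
  position 24–25: xc
  position 31–32: xc

7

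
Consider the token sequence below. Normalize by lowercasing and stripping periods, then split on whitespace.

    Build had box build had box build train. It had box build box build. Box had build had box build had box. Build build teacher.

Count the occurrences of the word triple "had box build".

Scanning the 23 overlapping trigram windows for "had box build":
  position 2–4: had box build
  position 5–7: had box build
  position 10–12: had box build
  position 18–20: had box build
  position 21–23: had box build

5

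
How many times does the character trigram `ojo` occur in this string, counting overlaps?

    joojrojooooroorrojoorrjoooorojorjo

3

Sliding a length-3 window over the 34 characters (32 positions):
  position 6–8: ojo
  position 17–19: ojo
  position 29–31: ojo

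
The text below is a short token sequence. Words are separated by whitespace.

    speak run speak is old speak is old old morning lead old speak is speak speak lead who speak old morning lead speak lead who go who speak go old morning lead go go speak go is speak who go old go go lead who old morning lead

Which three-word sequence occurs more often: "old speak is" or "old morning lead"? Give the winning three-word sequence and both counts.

"old morning lead" (4 vs 2)

"old speak is": 2 occurrences
"old morning lead": 4 occurrences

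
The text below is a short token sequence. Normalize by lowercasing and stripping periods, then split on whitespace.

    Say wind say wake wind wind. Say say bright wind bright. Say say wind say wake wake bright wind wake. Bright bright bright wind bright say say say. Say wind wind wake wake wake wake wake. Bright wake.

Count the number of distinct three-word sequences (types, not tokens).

38 tokens → 36 trigram windows in total.
Repeated trigrams (each contributes count−1 duplicates):
  wake wake wake: 3
  bright say say: 2
  bright wind bright: 2
  say say say: 2
  say say wind: 2
  say wind say: 2
  wake wake bright: 2
  wind bright say: 2
  … (1 more repeated)
10 duplicate windows → 36 − 10 = 26 distinct.

26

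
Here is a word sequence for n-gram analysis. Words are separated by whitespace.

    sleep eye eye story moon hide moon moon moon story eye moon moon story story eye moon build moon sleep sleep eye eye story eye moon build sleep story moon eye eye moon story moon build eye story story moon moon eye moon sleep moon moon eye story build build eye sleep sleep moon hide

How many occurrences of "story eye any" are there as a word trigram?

0

Scanning the 53 overlapping trigram windows for "story eye any":
  (none found)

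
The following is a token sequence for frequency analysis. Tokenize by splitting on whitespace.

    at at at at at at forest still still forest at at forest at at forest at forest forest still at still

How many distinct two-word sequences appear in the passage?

22 tokens → 21 bigram windows in total.
Repeated bigrams (each contributes count−1 duplicates):
  at at: 7
  at forest: 4
  forest at: 3
  forest still: 2
12 duplicate windows → 21 − 12 = 9 distinct.

9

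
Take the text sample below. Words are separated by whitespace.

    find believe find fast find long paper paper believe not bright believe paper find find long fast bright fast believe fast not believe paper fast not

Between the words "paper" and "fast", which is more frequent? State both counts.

"fast" (5 vs 4)

"paper": 4 occurrences
"fast": 5 occurrences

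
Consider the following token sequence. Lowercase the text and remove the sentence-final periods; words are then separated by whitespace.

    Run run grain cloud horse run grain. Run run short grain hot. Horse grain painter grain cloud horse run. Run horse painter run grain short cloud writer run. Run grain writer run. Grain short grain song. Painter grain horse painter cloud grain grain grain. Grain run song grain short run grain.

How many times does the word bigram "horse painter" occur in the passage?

2

Scanning the 50 overlapping bigram windows for "horse painter":
  position 21–22: horse painter
  position 39–40: horse painter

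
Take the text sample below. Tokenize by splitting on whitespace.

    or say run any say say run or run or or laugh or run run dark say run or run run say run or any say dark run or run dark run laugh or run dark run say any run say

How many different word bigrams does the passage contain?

20

41 tokens → 40 bigram windows in total.
Repeated bigrams (each contributes count−1 duplicates):
  or run: 5
  run or: 5
  say run: 4
  dark run: 3
  run dark: 3
  run say: 3
  any say: 2
  laugh or: 2
  … (1 more repeated)
20 duplicate windows → 40 − 20 = 20 distinct.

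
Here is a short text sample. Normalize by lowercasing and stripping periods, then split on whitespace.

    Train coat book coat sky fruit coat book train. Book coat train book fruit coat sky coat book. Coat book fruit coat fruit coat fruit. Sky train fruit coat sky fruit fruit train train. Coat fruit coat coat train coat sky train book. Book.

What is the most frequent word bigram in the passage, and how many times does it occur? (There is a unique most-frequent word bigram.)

Bigram frequencies (highest first):
  fruit coat: 6
  coat book: 4
  coat sky: 4
  train coat: 3
  book coat: 3
  train book: 3
  … (14 more, each ≤ 3)

"fruit coat", 6 times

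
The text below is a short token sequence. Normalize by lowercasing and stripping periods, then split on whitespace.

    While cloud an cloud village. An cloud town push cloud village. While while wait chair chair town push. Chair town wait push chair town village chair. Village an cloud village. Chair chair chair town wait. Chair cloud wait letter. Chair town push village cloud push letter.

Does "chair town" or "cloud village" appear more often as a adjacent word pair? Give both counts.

"chair town": 5 occurrences
"cloud village": 3 occurrences

"chair town" (5 vs 3)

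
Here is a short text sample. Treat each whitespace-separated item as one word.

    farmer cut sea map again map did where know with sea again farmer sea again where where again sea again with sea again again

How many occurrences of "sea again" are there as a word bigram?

4

Scanning the 23 overlapping bigram windows for "sea again":
  position 11–12: sea again
  position 14–15: sea again
  position 19–20: sea again
  position 22–23: sea again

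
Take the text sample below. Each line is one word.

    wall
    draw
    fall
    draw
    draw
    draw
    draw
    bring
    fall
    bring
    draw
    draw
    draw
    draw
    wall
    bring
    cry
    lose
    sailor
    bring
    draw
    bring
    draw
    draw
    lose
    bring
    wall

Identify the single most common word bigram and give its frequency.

Bigram frequencies (highest first):
  draw draw: 7
  bring draw: 3
  draw bring: 2
  wall draw: 1
  draw fall: 1
  fall draw: 1
  … (11 more, each ≤ 1)

"draw draw", 7 times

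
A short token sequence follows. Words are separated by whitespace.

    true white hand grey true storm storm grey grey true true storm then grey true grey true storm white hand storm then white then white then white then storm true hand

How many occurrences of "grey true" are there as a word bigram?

4

Scanning the 30 overlapping bigram windows for "grey true":
  position 4–5: grey true
  position 9–10: grey true
  position 14–15: grey true
  position 16–17: grey true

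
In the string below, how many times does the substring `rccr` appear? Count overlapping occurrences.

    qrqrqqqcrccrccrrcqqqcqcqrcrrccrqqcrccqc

3

Sliding a length-4 window over the 39 characters (36 positions):
  position 9–12: rccr
  position 12–15: rccr
  position 28–31: rccr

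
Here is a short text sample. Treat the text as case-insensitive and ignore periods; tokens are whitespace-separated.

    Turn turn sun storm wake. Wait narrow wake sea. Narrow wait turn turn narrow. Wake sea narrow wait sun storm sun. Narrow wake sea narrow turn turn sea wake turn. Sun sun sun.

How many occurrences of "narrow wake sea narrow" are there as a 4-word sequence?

Scanning the 30 overlapping 4-gram windows for "narrow wake sea narrow":
  position 7–10: narrow wake sea narrow
  position 14–17: narrow wake sea narrow
  position 22–25: narrow wake sea narrow

3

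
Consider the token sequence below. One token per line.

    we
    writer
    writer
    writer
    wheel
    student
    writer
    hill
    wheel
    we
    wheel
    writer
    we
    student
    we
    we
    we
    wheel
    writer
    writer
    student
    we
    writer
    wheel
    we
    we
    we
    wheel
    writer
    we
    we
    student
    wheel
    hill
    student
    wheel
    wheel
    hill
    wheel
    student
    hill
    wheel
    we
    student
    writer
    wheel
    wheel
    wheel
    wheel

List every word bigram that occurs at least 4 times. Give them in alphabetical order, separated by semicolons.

we we; wheel wheel

Bigram counts meeting the condition (at least 4 times):
  we we: 5
  wheel wheel: 4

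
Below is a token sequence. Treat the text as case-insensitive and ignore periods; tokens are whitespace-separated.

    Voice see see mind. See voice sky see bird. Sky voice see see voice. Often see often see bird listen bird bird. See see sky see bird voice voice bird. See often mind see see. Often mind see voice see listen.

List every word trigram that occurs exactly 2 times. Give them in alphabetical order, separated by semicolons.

mind see voice; often mind see; see often mind; sky see bird; voice see see

Trigram counts meeting the condition (exactly 2 times):
  mind see voice: 2
  often mind see: 2
  see often mind: 2
  sky see bird: 2
  voice see see: 2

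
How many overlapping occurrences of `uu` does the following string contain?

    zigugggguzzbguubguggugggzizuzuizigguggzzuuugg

3

Sliding a length-2 window over the 45 characters (44 positions):
  position 14–15: uu
  position 41–42: uu
  position 42–43: uu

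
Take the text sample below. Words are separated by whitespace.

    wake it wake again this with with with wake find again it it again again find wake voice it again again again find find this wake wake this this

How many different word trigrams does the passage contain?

25

29 tokens → 27 trigram windows in total.
Repeated trigrams (each contributes count−1 duplicates):
  again again find: 2
  it again again: 2
2 duplicate windows → 27 − 2 = 25 distinct.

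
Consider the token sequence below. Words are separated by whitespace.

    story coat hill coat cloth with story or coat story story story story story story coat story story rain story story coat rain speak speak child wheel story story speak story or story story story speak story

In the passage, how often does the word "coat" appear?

Scanning the 37 tokens for "coat":
  position 2: coat
  position 4: coat
  position 9: coat
  position 16: coat
  position 22: coat

5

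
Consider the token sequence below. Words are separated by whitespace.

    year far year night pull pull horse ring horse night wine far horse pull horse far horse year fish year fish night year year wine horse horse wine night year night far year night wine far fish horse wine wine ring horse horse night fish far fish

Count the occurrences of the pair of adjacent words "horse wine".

2

Scanning the 46 overlapping bigram windows for "horse wine":
  position 27–28: horse wine
  position 38–39: horse wine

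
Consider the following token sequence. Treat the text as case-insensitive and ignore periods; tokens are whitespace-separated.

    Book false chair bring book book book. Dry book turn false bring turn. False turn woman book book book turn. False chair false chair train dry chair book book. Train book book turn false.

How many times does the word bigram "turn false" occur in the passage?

Scanning the 33 overlapping bigram windows for "turn false":
  position 10–11: turn false
  position 13–14: turn false
  position 20–21: turn false
  position 33–34: turn false

4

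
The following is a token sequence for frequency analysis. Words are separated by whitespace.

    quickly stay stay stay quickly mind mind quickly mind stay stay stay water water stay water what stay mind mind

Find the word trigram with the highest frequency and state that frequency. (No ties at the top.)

"stay stay stay", 2 times

Trigram frequencies (highest first):
  stay stay stay: 2
  quickly stay stay: 1
  stay stay quickly: 1
  stay quickly mind: 1
  quickly mind mind: 1
  mind mind quickly: 1
  … (11 more, each ≤ 1)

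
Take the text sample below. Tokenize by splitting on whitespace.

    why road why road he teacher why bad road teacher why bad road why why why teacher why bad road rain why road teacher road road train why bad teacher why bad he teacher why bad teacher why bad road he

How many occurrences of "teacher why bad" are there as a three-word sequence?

Scanning the 39 overlapping trigram windows for "teacher why bad":
  position 6–8: teacher why bad
  position 10–12: teacher why bad
  position 17–19: teacher why bad
  position 30–32: teacher why bad
  position 34–36: teacher why bad
  position 37–39: teacher why bad

6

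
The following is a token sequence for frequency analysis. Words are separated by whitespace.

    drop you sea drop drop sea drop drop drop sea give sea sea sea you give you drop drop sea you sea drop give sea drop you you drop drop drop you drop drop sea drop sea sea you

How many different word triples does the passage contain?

27

39 tokens → 37 trigram windows in total.
Repeated trigrams (each contributes count−1 duplicates):
  drop drop sea: 4
  you drop drop: 3
  drop drop drop: 2
  drop sea drop: 2
  sea drop drop: 2
  sea sea you: 2
  you sea drop: 2
10 duplicate windows → 37 − 10 = 27 distinct.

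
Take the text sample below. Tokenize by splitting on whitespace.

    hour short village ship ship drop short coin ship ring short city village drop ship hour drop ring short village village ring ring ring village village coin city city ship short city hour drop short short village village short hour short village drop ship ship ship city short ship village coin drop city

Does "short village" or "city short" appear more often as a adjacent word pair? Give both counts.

"short village": 4 occurrences
"city short": 1 occurrence

"short village" (4 vs 1)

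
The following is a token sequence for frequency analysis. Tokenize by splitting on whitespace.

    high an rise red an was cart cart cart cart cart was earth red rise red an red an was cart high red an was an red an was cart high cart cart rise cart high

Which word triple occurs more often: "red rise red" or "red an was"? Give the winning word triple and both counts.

"red rise red": 1 occurrence
"red an was": 4 occurrences

"red an was" (4 vs 1)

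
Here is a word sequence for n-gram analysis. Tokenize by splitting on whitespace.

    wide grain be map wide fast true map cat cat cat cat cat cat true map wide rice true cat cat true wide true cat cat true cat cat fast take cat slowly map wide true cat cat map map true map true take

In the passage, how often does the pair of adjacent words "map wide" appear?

3

Scanning the 43 overlapping bigram windows for "map wide":
  position 4–5: map wide
  position 16–17: map wide
  position 34–35: map wide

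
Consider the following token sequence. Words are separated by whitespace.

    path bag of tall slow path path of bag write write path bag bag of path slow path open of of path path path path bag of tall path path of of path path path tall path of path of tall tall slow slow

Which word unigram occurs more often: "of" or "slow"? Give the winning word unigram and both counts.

"of": 10 occurrences
"slow": 4 occurrences

"of" (10 vs 4)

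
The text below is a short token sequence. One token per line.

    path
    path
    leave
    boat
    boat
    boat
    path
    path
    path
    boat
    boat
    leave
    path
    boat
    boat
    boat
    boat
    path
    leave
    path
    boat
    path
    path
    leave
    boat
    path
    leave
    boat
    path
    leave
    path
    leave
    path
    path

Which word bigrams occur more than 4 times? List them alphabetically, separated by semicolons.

boat boat; boat path; path leave; path path

Bigram counts meeting the condition (more than 4 times):
  boat boat: 6
  boat path: 5
  path leave: 6
  path path: 5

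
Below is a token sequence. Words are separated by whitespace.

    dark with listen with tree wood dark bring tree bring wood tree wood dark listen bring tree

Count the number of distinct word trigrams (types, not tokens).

17 tokens → 15 trigram windows in total.
Repeated trigrams (each contributes count−1 duplicates):
  tree wood dark: 2
1 duplicate windows → 15 − 1 = 14 distinct.

14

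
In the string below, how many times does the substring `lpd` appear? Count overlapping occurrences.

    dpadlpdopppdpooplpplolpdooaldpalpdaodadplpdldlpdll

Sliding a length-3 window over the 50 characters (48 positions):
  position 5–7: lpd
  position 22–24: lpd
  position 32–34: lpd
  position 41–43: lpd
  position 46–48: lpd

5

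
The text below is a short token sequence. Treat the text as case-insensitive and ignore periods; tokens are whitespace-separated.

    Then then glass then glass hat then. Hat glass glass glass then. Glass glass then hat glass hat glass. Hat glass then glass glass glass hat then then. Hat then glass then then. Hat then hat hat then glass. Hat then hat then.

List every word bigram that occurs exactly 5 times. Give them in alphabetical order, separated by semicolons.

Bigram counts meeting the condition (exactly 5 times):
  glass glass: 5
  glass hat: 5
  glass then: 5

glass glass; glass hat; glass then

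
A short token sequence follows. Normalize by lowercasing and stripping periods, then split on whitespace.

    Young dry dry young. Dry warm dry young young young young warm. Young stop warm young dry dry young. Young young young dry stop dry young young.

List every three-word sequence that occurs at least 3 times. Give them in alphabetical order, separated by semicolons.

dry young young; young young young

Trigram counts meeting the condition (at least 3 times):
  dry young young: 3
  young young young: 4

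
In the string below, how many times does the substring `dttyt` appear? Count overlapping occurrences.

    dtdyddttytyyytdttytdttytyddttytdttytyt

5

Sliding a length-5 window over the 38 characters (34 positions):
  position 6–10: dttyt
  position 15–19: dttyt
  position 20–24: dttyt
  position 27–31: dttyt
  position 32–36: dttyt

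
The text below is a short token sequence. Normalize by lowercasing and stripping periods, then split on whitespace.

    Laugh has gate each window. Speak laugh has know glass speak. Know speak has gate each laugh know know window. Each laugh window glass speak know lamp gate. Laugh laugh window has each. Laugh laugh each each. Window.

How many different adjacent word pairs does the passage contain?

38 tokens → 37 bigram windows in total.
Repeated bigrams (each contributes count−1 duplicates):
  each laugh: 3
  each window: 2
  gate each: 2
  glass speak: 2
  has gate: 2
  laugh has: 2
  laugh laugh: 2
  laugh window: 2
  … (1 more repeated)
10 duplicate windows → 37 − 10 = 27 distinct.

27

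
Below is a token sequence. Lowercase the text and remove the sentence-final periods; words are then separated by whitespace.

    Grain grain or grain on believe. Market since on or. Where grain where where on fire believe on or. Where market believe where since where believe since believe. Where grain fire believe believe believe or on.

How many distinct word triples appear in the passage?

33

36 tokens → 34 trigram windows in total.
Repeated trigrams (each contributes count−1 duplicates):
  on or where: 2
1 duplicate windows → 34 − 1 = 33 distinct.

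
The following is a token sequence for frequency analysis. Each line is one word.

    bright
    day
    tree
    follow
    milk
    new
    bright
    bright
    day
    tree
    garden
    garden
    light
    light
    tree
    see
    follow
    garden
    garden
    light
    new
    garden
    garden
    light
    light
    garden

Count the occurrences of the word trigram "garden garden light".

Scanning the 24 overlapping trigram windows for "garden garden light":
  position 11–13: garden garden light
  position 18–20: garden garden light
  position 22–24: garden garden light

3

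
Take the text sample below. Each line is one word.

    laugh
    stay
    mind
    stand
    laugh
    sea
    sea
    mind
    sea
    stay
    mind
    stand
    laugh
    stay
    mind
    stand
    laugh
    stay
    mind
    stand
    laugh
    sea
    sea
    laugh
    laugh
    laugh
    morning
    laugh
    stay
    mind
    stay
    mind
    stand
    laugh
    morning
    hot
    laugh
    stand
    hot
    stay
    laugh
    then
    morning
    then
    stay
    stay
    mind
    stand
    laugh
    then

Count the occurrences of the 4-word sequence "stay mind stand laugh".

6

Scanning the 47 overlapping 4-gram windows for "stay mind stand laugh":
  position 2–5: stay mind stand laugh
  position 10–13: stay mind stand laugh
  position 14–17: stay mind stand laugh
  position 18–21: stay mind stand laugh
  position 31–34: stay mind stand laugh
  position 46–49: stay mind stand laugh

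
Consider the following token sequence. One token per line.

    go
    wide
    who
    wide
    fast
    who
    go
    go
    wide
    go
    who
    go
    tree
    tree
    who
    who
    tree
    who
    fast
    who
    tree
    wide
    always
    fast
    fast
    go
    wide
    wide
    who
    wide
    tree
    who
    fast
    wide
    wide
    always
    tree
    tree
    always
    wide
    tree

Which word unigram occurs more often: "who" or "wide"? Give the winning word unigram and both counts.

"who": 9 occurrences
"wide": 10 occurrences

"wide" (10 vs 9)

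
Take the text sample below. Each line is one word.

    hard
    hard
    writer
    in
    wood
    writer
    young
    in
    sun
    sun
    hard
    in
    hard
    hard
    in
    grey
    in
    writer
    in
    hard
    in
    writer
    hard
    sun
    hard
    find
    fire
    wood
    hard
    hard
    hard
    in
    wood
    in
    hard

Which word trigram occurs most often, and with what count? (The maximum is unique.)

Trigram frequencies (highest first):
  hard hard in: 2
  hard hard writer: 1
  hard writer in: 1
  writer in wood: 1
  in wood writer: 1
  wood writer young: 1
  … (26 more, each ≤ 1)

"hard hard in", 2 times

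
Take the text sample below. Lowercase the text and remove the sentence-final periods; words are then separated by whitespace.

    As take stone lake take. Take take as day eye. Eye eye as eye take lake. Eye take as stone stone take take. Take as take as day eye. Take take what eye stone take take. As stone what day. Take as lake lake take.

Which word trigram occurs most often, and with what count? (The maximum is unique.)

"take take as", 3 times

Trigram frequencies (highest first):
  take take as: 3
  take take take: 2
  take as day: 2
  as day eye: 2
  take as stone: 2
  stone take take: 2
  … (30 more, each ≤ 1)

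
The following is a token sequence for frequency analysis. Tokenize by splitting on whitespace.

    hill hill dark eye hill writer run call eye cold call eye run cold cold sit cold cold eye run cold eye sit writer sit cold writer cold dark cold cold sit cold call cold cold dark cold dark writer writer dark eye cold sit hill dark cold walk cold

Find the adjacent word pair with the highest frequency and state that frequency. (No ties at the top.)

Bigram frequencies (highest first):
  cold cold: 4
  cold sit: 3
  sit cold: 3
  cold dark: 3
  dark cold: 3
  hill dark: 2
  … (24 more, each ≤ 2)

"cold cold", 4 times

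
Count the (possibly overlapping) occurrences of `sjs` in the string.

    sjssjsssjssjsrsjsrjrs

5

Sliding a length-3 window over the 21 characters (19 positions):
  position 1–3: sjs
  position 4–6: sjs
  position 8–10: sjs
  position 11–13: sjs
  position 15–17: sjs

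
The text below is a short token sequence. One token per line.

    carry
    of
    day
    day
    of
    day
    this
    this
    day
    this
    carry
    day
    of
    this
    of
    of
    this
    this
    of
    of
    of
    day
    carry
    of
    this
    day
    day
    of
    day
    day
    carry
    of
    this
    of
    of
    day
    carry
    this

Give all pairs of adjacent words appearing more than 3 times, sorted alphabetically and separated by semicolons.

of day; of of; of this

Bigram counts meeting the condition (more than 3 times):
  of day: 5
  of of: 4
  of this: 4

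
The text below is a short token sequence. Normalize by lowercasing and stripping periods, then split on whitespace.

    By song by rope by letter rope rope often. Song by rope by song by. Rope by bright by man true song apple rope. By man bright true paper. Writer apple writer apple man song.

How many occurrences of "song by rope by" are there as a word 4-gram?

Scanning the 32 overlapping 4-gram windows for "song by rope by":
  position 2–5: song by rope by
  position 10–13: song by rope by
  position 14–17: song by rope by

3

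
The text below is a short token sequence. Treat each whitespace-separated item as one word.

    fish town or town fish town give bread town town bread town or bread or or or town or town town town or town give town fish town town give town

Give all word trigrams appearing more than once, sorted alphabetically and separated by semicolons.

town fish town; town give town; town or town

Trigram counts meeting the condition (more than once):
  town fish town: 2
  town give town: 2
  town or town: 3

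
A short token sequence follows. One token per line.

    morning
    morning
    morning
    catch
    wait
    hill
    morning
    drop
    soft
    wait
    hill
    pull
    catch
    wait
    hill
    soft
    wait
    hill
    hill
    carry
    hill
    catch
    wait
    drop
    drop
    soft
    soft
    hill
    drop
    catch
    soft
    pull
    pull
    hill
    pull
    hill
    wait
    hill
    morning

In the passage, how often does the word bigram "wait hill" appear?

5

Scanning the 38 overlapping bigram windows for "wait hill":
  position 5–6: wait hill
  position 10–11: wait hill
  position 14–15: wait hill
  position 17–18: wait hill
  position 37–38: wait hill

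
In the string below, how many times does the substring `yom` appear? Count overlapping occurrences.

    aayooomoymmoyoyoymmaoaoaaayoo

Sliding a length-3 window over the 29 characters (27 positions):
  (no match at any position)

0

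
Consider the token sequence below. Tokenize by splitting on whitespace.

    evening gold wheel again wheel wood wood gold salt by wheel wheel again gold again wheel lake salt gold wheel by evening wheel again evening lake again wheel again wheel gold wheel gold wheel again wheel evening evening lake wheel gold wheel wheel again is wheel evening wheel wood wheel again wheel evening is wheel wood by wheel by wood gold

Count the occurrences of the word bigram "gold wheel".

5

Scanning the 60 overlapping bigram windows for "gold wheel":
  position 2–3: gold wheel
  position 19–20: gold wheel
  position 31–32: gold wheel
  position 33–34: gold wheel
  position 41–42: gold wheel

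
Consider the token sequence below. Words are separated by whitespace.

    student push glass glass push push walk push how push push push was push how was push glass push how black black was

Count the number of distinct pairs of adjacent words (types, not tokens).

23 tokens → 22 bigram windows in total.
Repeated bigrams (each contributes count−1 duplicates):
  push how: 3
  push push: 3
  glass push: 2
  push glass: 2
  was push: 2
7 duplicate windows → 22 − 7 = 15 distinct.

15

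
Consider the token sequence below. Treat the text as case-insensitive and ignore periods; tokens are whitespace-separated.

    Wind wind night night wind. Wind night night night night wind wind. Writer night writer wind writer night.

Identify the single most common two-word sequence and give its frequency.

Bigram frequencies (highest first):
  night night: 4
  wind wind: 3
  wind night: 2
  night wind: 2
  wind writer: 2
  writer night: 2
  … (2 more, each ≤ 1)

"night night", 4 times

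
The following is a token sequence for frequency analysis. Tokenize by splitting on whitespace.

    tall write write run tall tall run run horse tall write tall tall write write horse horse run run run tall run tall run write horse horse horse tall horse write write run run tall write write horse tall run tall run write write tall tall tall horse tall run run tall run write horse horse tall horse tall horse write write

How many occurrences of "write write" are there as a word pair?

Scanning the 61 overlapping bigram windows for "write write":
  position 2–3: write write
  position 14–15: write write
  position 31–32: write write
  position 36–37: write write
  position 43–44: write write
  position 61–62: write write

6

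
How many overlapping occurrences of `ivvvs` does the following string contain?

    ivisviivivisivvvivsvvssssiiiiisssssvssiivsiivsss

Sliding a length-5 window over the 48 characters (44 positions):
  (no match at any position)

0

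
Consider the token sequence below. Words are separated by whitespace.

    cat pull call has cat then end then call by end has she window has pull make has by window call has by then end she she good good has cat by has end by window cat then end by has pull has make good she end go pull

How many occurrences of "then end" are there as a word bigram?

3

Scanning the 48 overlapping bigram windows for "then end":
  position 6–7: then end
  position 24–25: then end
  position 38–39: then end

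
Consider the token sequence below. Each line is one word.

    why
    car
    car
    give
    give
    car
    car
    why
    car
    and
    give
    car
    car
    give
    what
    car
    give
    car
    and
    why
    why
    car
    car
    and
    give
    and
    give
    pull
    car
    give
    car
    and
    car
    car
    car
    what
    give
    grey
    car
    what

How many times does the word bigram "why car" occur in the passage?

3

Scanning the 39 overlapping bigram windows for "why car":
  position 1–2: why car
  position 8–9: why car
  position 21–22: why car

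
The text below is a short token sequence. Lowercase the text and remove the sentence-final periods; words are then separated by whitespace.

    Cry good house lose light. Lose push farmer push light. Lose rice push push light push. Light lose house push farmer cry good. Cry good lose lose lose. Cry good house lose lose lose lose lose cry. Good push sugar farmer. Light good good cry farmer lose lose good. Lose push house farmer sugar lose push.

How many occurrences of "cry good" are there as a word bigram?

Scanning the 55 overlapping bigram windows for "cry good":
  position 1–2: cry good
  position 22–23: cry good
  position 24–25: cry good
  position 29–30: cry good
  position 37–38: cry good

5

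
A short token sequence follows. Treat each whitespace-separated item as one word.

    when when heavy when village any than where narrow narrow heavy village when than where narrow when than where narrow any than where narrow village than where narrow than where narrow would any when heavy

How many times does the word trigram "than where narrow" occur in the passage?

Scanning the 33 overlapping trigram windows for "than where narrow":
  position 7–9: than where narrow
  position 14–16: than where narrow
  position 18–20: than where narrow
  position 22–24: than where narrow
  position 26–28: than where narrow
  position 29–31: than where narrow

6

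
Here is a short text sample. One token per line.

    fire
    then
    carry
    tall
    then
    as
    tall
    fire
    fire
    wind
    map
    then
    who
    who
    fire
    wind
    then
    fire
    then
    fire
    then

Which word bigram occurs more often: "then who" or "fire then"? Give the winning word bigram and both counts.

"then who": 1 occurrence
"fire then": 3 occurrences

"fire then" (3 vs 1)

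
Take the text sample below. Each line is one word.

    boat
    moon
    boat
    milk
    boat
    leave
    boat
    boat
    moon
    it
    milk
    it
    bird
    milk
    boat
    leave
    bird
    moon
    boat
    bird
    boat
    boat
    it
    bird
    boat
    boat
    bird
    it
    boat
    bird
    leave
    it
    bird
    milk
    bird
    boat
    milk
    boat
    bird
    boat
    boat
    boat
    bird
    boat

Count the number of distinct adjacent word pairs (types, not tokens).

44 tokens → 43 bigram windows in total.
Repeated bigrams (each contributes count−1 duplicates):
  bird boat: 5
  boat bird: 5
  boat boat: 5
  it bird: 3
  milk boat: 3
  bird milk: 2
  boat leave: 2
  boat milk: 2
  … (2 more repeated)
21 duplicate windows → 43 − 21 = 22 distinct.

22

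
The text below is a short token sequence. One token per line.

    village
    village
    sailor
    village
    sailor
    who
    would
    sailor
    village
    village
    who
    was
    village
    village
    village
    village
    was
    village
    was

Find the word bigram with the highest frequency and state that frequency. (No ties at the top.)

"village village", 5 times

Bigram frequencies (highest first):
  village village: 5
  village sailor: 2
  sailor village: 2
  was village: 2
  village was: 2
  sailor who: 1
  … (4 more, each ≤ 1)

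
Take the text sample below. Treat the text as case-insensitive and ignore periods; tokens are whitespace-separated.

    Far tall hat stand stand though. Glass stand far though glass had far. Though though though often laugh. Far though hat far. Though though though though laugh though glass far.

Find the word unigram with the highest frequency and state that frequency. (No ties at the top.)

Unigram frequencies (highest first):
  though: 11
  far: 6
  stand: 3
  glass: 3
  hat: 2
  laugh: 2
  … (3 more, each ≤ 1)

"though", 11 times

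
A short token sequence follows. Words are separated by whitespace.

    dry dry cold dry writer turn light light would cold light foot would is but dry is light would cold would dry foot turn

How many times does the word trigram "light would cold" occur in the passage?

2

Scanning the 22 overlapping trigram windows for "light would cold":
  position 8–10: light would cold
  position 18–20: light would cold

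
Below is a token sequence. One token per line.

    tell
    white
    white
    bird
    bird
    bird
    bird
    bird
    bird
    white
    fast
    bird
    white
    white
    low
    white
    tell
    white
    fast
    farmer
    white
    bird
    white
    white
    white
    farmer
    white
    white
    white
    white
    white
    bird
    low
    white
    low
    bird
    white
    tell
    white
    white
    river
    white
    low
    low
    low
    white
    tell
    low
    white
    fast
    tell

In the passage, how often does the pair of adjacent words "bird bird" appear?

Scanning the 50 overlapping bigram windows for "bird bird":
  position 4–5: bird bird
  position 5–6: bird bird
  position 6–7: bird bird
  position 7–8: bird bird
  position 8–9: bird bird

5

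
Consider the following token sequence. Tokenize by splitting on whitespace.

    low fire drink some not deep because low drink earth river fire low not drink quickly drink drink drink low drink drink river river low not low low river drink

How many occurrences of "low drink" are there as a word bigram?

Scanning the 29 overlapping bigram windows for "low drink":
  position 8–9: low drink
  position 20–21: low drink

2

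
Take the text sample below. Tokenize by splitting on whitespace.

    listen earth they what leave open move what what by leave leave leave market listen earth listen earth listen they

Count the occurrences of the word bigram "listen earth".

Scanning the 19 overlapping bigram windows for "listen earth":
  position 1–2: listen earth
  position 15–16: listen earth
  position 17–18: listen earth

3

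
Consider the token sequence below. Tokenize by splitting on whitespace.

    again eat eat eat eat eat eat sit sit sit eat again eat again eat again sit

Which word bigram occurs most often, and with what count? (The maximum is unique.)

"eat eat", 5 times

Bigram frequencies (highest first):
  eat eat: 5
  again eat: 3
  eat again: 3
  sit sit: 2
  eat sit: 1
  sit eat: 1
  … (1 more, each ≤ 1)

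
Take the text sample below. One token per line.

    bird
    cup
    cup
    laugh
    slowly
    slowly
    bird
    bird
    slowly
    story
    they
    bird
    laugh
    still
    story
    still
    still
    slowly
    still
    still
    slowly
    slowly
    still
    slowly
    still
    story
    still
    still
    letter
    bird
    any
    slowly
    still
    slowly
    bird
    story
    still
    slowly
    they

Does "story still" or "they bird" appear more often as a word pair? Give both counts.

"story still" (3 vs 1)

"story still": 3 occurrences
"they bird": 1 occurrence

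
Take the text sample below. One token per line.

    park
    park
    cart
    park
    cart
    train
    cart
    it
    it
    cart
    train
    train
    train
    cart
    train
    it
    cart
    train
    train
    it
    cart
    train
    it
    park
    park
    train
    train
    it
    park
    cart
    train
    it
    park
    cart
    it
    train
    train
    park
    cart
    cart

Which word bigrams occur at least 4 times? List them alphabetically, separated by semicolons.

cart train; park cart; train it; train train

Bigram counts meeting the condition (at least 4 times):
  cart train: 6
  park cart: 5
  train it: 5
  train train: 5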